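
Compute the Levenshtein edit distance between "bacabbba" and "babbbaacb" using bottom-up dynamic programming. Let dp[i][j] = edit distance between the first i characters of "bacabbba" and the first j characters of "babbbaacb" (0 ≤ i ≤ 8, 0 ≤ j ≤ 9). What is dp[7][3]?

4

   ''  b  a  b  b  b  a  a  c  b
''  0  1  2  3  4  5  6  7  8  9
 b  1  0  1  2  3  4  5  6  7  8
 a  2  1  0  1  2  3  4  5  6  7
 c  3  2  1  1  2  3  4  5  5  6
 a  4  3  2  2  2  3  3  4  5  6
 b  5  4  3  2  2  2  3  4  5  5
 b  6  5  4  3  2  2  3  4  5  5
 b  7  6  5  4  3  2  3  4  5  5
 a  8  7  6  5  4  3  2  3  4  5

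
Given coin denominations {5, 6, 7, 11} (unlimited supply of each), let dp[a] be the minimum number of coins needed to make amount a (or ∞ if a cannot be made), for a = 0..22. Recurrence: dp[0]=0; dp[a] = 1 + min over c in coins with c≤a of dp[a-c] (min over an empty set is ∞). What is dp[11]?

 a  0  1  2  3  4  5  6  7  8  9 10 11 12 13 14 15 16 17 18 19 20 21 22
dp  0  -  -  -  -  1  1  1  -  -  2  1  2  2  2  3  2  2  2  3  3  3  2
(- denotes ∞ / unreachable)

1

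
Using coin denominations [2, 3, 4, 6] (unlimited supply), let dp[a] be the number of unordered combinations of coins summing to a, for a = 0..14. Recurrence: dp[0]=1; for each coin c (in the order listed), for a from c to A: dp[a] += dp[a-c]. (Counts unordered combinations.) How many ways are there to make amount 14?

13

after  coin     0     1     2     3     4     5     6     7     8     9    10    11    12    13    14
          2     1     0     1     0     1     0     1     0     1     0     1     0     1     0     1
          3     1     0     1     1     1     1     2     1     2     2     2     2     3     2     3
          4     1     0     1     1     2     1     3     2     4     3     5     4     7     5     8
          6     1     0     1     1     2     1     4     2     5     4     7     5    11     7    13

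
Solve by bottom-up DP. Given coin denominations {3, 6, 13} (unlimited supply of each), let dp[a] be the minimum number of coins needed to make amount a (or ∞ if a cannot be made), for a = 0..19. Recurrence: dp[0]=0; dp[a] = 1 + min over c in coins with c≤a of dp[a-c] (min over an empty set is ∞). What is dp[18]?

3

 a  0  1  2  3  4  5  6  7  8  9 10 11 12 13 14 15 16 17 18 19
dp  0  -  -  1  -  -  1  -  -  2  -  -  2  1  -  3  2  -  3  2
(- denotes ∞ / unreachable)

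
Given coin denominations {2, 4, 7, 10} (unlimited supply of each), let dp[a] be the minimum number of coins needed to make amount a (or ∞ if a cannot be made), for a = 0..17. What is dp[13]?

3

 a  0  1  2  3  4  5  6  7  8  9 10 11 12 13 14 15 16 17
dp  0  -  1  -  1  -  2  1  2  2  1  2  2  3  2  3  3  2
(- denotes ∞ / unreachable)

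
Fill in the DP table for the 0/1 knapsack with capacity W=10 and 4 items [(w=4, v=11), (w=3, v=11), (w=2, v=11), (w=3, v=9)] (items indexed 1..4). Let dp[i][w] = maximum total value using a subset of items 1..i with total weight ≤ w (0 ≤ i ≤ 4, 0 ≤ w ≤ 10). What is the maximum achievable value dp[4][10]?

33

i\w   0   1   2   3   4   5   6   7   8   9  10
  0   0   0   0   0   0   0   0   0   0   0   0
  1   0   0   0   0  11  11  11  11  11  11  11
  2   0   0   0  11  11  11  11  22  22  22  22
  3   0   0  11  11  11  22  22  22  22  33  33
  4   0   0  11  11  11  22  22  22  31  33  33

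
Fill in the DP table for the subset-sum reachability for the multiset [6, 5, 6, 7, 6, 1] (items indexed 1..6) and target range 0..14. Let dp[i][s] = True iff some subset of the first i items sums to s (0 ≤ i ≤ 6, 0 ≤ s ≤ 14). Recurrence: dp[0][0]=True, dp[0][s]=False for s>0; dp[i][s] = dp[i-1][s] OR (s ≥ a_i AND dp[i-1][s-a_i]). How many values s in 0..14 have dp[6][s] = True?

10

i\s   0   1   2   3   4   5   6   7   8   9  10  11  12  13  14
  0   T   F   F   F   F   F   F   F   F   F   F   F   F   F   F
  1   T   F   F   F   F   F   T   F   F   F   F   F   F   F   F
  2   T   F   F   F   F   T   T   F   F   F   F   T   F   F   F
  3   T   F   F   F   F   T   T   F   F   F   F   T   T   F   F
  4   T   F   F   F   F   T   T   T   F   F   F   T   T   T   F
  5   T   F   F   F   F   T   T   T   F   F   F   T   T   T   F
  6   T   T   F   F   F   T   T   T   T   F   F   T   T   T   T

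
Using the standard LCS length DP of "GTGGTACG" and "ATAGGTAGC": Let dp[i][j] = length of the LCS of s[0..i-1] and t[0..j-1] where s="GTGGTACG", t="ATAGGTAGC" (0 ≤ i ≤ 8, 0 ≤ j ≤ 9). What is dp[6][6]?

   ''  A  T  A  G  G  T  A  G  C
''  0  0  0  0  0  0  0  0  0  0
 G  0  0  0  0  1  1  1  1  1  1
 T  0  0  1  1  1  1  2  2  2  2
 G  0  0  1  1  2  2  2  2  3  3
 G  0  0  1  1  2  3  3  3  3  3
 T  0  0  1  1  2  3  4  4  4  4
 A  0  1  1  2  2  3  4  5  5  5
 C  0  1  1  2  2  3  4  5  5  6
 G  0  1  1  2  3  3  4  5  6  6

4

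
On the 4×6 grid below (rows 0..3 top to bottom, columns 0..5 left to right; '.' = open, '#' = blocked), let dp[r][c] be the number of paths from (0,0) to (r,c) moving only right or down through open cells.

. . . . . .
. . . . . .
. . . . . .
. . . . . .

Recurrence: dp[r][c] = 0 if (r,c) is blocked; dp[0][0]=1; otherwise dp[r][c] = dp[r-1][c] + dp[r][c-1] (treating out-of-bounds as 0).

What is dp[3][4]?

35

r\c   0   1   2   3   4   5
  0   1   1   1   1   1   1
  1   1   2   3   4   5   6
  2   1   3   6  10  15  21
  3   1   4  10  20  35  56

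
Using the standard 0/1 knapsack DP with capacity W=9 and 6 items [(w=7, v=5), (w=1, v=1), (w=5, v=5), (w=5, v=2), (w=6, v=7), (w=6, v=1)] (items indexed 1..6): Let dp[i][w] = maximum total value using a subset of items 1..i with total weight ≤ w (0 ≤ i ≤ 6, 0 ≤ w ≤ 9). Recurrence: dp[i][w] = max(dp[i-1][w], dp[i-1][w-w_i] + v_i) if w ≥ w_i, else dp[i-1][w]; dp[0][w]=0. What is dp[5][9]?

i\w   0   1   2   3   4   5   6   7   8   9
  0   0   0   0   0   0   0   0   0   0   0
  1   0   0   0   0   0   0   0   5   5   5
  2   0   1   1   1   1   1   1   5   6   6
  3   0   1   1   1   1   5   6   6   6   6
  4   0   1   1   1   1   5   6   6   6   6
  5   0   1   1   1   1   5   7   8   8   8
  6   0   1   1   1   1   5   7   8   8   8

8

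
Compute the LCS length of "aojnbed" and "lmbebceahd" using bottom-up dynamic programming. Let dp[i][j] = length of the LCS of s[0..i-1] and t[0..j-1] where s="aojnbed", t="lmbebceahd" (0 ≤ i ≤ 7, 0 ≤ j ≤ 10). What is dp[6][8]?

   ''  l  m  b  e  b  c  e  a  h  d
''  0  0  0  0  0  0  0  0  0  0  0
 a  0  0  0  0  0  0  0  0  1  1  1
 o  0  0  0  0  0  0  0  0  1  1  1
 j  0  0  0  0  0  0  0  0  1  1  1
 n  0  0  0  0  0  0  0  0  1  1  1
 b  0  0  0  1  1  1  1  1  1  1  1
 e  0  0  0  1  2  2  2  2  2  2  2
 d  0  0  0  1  2  2  2  2  2  2  3

2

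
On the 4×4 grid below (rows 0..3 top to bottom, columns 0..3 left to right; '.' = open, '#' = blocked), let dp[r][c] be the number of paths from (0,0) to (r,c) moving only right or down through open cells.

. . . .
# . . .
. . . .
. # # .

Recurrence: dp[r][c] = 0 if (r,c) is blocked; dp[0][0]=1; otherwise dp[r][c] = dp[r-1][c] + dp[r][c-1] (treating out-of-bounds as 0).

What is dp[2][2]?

r\c   0   1   2   3
  0   1   1   1   1
  1   0   1   2   3
  2   0   1   3   6
  3   0   0   0   6

3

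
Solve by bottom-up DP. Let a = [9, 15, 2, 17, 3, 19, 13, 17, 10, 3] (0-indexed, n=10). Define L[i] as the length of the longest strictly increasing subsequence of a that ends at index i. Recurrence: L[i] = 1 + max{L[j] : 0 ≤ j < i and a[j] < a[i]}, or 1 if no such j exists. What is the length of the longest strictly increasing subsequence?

4

   i    0    1    2    3    4    5    6    7    8    9
a[i]    9   15    2   17    3   19   13   17   10    3
L[i]    1    2    1    3    2    4    3    4    3    2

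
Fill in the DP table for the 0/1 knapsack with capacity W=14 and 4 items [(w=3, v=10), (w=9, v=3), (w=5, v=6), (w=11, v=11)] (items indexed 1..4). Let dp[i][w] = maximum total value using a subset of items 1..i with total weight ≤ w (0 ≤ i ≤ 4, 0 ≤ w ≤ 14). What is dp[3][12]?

16

i\w   0   1   2   3   4   5   6   7   8   9  10  11  12  13  14
  0   0   0   0   0   0   0   0   0   0   0   0   0   0   0   0
  1   0   0   0  10  10  10  10  10  10  10  10  10  10  10  10
  2   0   0   0  10  10  10  10  10  10  10  10  10  13  13  13
  3   0   0   0  10  10  10  10  10  16  16  16  16  16  16  16
  4   0   0   0  10  10  10  10  10  16  16  16  16  16  16  21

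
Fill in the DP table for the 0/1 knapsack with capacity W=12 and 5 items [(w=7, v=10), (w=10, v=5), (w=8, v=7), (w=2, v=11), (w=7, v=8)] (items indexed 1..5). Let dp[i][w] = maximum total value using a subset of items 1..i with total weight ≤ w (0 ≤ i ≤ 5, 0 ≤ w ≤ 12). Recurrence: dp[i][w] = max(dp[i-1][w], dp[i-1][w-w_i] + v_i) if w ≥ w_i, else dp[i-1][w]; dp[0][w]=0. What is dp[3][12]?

i\w   0   1   2   3   4   5   6   7   8   9  10  11  12
  0   0   0   0   0   0   0   0   0   0   0   0   0   0
  1   0   0   0   0   0   0   0  10  10  10  10  10  10
  2   0   0   0   0   0   0   0  10  10  10  10  10  10
  3   0   0   0   0   0   0   0  10  10  10  10  10  10
  4   0   0  11  11  11  11  11  11  11  21  21  21  21
  5   0   0  11  11  11  11  11  11  11  21  21  21  21

10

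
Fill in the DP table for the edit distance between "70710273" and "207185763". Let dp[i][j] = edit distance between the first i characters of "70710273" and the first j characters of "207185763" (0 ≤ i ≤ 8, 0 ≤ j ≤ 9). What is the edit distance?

   ''  2  0  7  1  8  5  7  6  3
''  0  1  2  3  4  5  6  7  8  9
 7  1  1  2  2  3  4  5  6  7  8
 0  2  2  1  2  3  4  5  6  7  8
 7  3  3  2  1  2  3  4  5  6  7
 1  4  4  3  2  1  2  3  4  5  6
 0  5  5  4  3  2  2  3  4  5  6
 2  6  5  5  4  3  3  3  4  5  6
 7  7  6  6  5  4  4  4  3  4  5
 3  8  7  7  6  5  5  5  4  4  4

4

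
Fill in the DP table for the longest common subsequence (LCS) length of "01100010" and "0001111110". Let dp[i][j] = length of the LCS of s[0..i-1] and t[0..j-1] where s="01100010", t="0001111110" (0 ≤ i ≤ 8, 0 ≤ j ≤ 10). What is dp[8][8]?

   ''  0  0  0  1  1  1  1  1  1  0
''  0  0  0  0  0  0  0  0  0  0  0
 0  0  1  1  1  1  1  1  1  1  1  1
 1  0  1  1  1  2  2  2  2  2  2  2
 1  0  1  1  1  2  3  3  3  3  3  3
 0  0  1  2  2  2  3  3  3  3  3  4
 0  0  1  2  3  3  3  3  3  3  3  4
 0  0  1  2  3  3  3  3  3  3  3  4
 1  0  1  2  3  4  4  4  4  4  4  4
 0  0  1  2  3  4  4  4  4  4  4  5

4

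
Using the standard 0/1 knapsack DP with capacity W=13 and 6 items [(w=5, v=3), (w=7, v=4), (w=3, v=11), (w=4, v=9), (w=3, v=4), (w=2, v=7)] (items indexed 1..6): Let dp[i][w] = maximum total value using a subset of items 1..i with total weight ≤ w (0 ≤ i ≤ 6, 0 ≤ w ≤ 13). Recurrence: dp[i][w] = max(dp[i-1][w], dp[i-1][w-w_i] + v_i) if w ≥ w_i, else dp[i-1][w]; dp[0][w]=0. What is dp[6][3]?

i\w   0   1   2   3   4   5   6   7   8   9  10  11  12  13
  0   0   0   0   0   0   0   0   0   0   0   0   0   0   0
  1   0   0   0   0   0   3   3   3   3   3   3   3   3   3
  2   0   0   0   0   0   3   3   4   4   4   4   4   7   7
  3   0   0   0  11  11  11  11  11  14  14  15  15  15  15
  4   0   0   0  11  11  11  11  20  20  20  20  20  23  23
  5   0   0   0  11  11  11  15  20  20  20  24  24  24  24
  6   0   0   7  11  11  18  18  20  22  27  27  27  31  31

11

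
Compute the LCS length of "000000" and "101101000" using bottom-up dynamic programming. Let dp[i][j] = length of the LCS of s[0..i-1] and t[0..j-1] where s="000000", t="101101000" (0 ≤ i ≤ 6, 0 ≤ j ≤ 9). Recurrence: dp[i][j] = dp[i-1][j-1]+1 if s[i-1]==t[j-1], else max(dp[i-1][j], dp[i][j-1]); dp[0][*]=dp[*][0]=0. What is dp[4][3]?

1

   ''  1  0  1  1  0  1  0  0  0
''  0  0  0  0  0  0  0  0  0  0
 0  0  0  1  1  1  1  1  1  1  1
 0  0  0  1  1  1  2  2  2  2  2
 0  0  0  1  1  1  2  2  3  3  3
 0  0  0  1  1  1  2  2  3  4  4
 0  0  0  1  1  1  2  2  3  4  5
 0  0  0  1  1  1  2  2  3  4  5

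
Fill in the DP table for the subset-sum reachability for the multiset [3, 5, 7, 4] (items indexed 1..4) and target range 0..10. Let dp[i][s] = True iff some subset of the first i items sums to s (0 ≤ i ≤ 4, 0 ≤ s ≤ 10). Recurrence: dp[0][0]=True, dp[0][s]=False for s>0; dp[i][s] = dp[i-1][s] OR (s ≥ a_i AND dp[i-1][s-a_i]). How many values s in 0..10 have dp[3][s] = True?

6

i\s   0   1   2   3   4   5   6   7   8   9  10
  0   T   F   F   F   F   F   F   F   F   F   F
  1   T   F   F   T   F   F   F   F   F   F   F
  2   T   F   F   T   F   T   F   F   T   F   F
  3   T   F   F   T   F   T   F   T   T   F   T
  4   T   F   F   T   T   T   F   T   T   T   T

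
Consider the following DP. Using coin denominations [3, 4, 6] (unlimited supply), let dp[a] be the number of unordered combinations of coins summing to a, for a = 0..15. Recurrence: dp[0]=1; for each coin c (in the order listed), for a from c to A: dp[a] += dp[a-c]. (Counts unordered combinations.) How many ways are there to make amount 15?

after  coin     0     1     2     3     4     5     6     7     8     9    10    11    12    13    14    15
          3     1     0     0     1     0     0     1     0     0     1     0     0     1     0     0     1
          4     1     0     0     1     1     0     1     1     1     1     1     1     2     1     1     2
          6     1     0     0     1     1     0     2     1     1     2     2     1     4     2     2     4

4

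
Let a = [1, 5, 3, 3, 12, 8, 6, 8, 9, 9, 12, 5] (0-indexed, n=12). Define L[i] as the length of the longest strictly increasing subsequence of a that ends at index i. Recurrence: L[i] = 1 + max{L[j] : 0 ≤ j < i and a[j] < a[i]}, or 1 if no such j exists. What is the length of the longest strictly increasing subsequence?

   i    0    1    2    3    4    5    6    7    8    9   10   11
a[i]    1    5    3    3   12    8    6    8    9    9   12    5
L[i]    1    2    2    2    3    3    3    4    5    5    6    3

6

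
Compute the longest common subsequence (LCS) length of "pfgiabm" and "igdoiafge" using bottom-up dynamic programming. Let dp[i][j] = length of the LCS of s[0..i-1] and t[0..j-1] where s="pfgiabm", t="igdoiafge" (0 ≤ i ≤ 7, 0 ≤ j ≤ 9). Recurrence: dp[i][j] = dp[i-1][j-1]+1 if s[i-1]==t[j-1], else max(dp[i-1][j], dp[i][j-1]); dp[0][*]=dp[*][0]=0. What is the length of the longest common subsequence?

   ''  i  g  d  o  i  a  f  g  e
''  0  0  0  0  0  0  0  0  0  0
 p  0  0  0  0  0  0  0  0  0  0
 f  0  0  0  0  0  0  0  1  1  1
 g  0  0  1  1  1  1  1  1  2  2
 i  0  1  1  1  1  2  2  2  2  2
 a  0  1  1  1  1  2  3  3  3  3
 b  0  1  1  1  1  2  3  3  3  3
 m  0  1  1  1  1  2  3  3  3  3

3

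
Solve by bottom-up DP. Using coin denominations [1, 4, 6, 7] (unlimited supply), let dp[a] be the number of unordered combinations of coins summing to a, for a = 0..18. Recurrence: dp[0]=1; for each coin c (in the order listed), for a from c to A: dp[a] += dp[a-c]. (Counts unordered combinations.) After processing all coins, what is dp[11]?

7

after  coin     0     1     2     3     4     5     6     7     8     9    10    11    12    13    14    15    16    17    18
          1     1     1     1     1     1     1     1     1     1     1     1     1     1     1     1     1     1     1     1
          4     1     1     1     1     2     2     2     2     3     3     3     3     4     4     4     4     5     5     5
          6     1     1     1     1     2     2     3     3     4     4     5     5     7     7     8     8    10    10    12
          7     1     1     1     1     2     2     3     4     5     5     6     7     9    10    12    13    15    16    19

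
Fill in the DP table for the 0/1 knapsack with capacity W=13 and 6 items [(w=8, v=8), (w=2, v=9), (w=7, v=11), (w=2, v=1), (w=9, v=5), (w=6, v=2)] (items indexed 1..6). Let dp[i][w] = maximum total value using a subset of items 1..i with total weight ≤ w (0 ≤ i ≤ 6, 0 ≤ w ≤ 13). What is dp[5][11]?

21

i\w   0   1   2   3   4   5   6   7   8   9  10  11  12  13
  0   0   0   0   0   0   0   0   0   0   0   0   0   0   0
  1   0   0   0   0   0   0   0   0   8   8   8   8   8   8
  2   0   0   9   9   9   9   9   9   9   9  17  17  17  17
  3   0   0   9   9   9   9   9  11  11  20  20  20  20  20
  4   0   0   9   9  10  10  10  11  11  20  20  21  21  21
  5   0   0   9   9  10  10  10  11  11  20  20  21  21  21
  6   0   0   9   9  10  10  10  11  11  20  20  21  21  21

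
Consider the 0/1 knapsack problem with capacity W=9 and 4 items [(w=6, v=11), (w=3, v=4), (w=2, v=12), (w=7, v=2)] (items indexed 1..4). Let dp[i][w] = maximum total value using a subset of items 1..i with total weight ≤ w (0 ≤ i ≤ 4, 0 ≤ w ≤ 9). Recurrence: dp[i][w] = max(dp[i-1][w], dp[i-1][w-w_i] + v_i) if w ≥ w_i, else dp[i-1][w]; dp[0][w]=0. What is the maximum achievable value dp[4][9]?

i\w   0   1   2   3   4   5   6   7   8   9
  0   0   0   0   0   0   0   0   0   0   0
  1   0   0   0   0   0   0  11  11  11  11
  2   0   0   0   4   4   4  11  11  11  15
  3   0   0  12  12  12  16  16  16  23  23
  4   0   0  12  12  12  16  16  16  23  23

23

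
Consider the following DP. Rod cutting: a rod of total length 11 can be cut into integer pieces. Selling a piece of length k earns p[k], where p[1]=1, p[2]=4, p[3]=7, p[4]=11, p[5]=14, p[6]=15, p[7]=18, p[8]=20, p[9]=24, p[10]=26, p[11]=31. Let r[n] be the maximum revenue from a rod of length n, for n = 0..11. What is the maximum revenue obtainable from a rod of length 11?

   n    0    1    2    3    4    5    6    7    8    9   10   11
r[n]    0    1    4    7   11   14   15   18   22   25   28   31

31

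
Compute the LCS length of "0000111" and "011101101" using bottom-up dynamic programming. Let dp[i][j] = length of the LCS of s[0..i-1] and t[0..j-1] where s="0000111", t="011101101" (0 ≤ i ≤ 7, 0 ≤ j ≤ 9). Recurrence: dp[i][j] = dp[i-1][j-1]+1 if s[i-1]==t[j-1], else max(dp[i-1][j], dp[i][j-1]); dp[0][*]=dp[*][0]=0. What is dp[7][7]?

   ''  0  1  1  1  0  1  1  0  1
''  0  0  0  0  0  0  0  0  0  0
 0  0  1  1  1  1  1  1  1  1  1
 0  0  1  1  1  1  2  2  2  2  2
 0  0  1  1  1  1  2  2  2  3  3
 0  0  1  1  1  1  2  2  2  3  3
 1  0  1  2  2  2  2  3  3  3  4
 1  0  1  2  3  3  3  3  4  4  4
 1  0  1  2  3  4  4  4  4  4  5

4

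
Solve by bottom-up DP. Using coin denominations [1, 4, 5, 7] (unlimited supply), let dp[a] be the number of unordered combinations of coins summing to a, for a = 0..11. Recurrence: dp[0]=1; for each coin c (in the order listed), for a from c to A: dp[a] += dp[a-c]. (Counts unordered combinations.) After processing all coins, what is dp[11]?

after  coin     0     1     2     3     4     5     6     7     8     9    10    11
          1     1     1     1     1     1     1     1     1     1     1     1     1
          4     1     1     1     1     2     2     2     2     3     3     3     3
          5     1     1     1     1     2     3     3     3     4     5     6     6
          7     1     1     1     1     2     3     3     4     5     6     7     8

8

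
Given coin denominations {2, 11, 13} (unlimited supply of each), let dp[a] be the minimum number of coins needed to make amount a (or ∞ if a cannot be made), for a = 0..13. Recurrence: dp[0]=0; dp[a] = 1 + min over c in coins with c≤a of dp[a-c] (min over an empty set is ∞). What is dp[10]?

 a  0  1  2  3  4  5  6  7  8  9 10 11 12 13
dp  0  -  1  -  2  -  3  -  4  -  5  1  6  1
(- denotes ∞ / unreachable)

5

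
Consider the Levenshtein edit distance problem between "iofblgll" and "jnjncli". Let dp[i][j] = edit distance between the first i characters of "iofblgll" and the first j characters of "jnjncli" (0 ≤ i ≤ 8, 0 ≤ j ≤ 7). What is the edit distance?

7

   ''  j  n  j  n  c  l  i
''  0  1  2  3  4  5  6  7
 i  1  1  2  3  4  5  6  6
 o  2  2  2  3  4  5  6  7
 f  3  3  3  3  4  5  6  7
 b  4  4  4  4  4  5  6  7
 l  5  5  5  5  5  5  5  6
 g  6  6  6  6  6  6  6  6
 l  7  7  7  7  7  7  6  7
 l  8  8  8  8  8  8  7  7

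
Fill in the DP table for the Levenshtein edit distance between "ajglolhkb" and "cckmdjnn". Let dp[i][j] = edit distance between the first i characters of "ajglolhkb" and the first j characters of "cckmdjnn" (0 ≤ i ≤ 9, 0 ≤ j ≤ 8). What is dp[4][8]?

   ''  c  c  k  m  d  j  n  n
''  0  1  2  3  4  5  6  7  8
 a  1  1  2  3  4  5  6  7  8
 j  2  2  2  3  4  5  5  6  7
 g  3  3  3  3  4  5  6  6  7
 l  4  4  4  4  4  5  6  7  7
 o  5  5  5  5  5  5  6  7  8
 l  6  6  6  6  6  6  6  7  8
 h  7  7  7  7  7  7  7  7  8
 k  8  8  8  7  8  8  8  8  8
 b  9  9  9  8  8  9  9  9  9

7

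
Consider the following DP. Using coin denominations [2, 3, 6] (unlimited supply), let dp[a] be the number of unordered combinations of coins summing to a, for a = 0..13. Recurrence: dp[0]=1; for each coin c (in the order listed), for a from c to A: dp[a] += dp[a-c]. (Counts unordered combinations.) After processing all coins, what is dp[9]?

after  coin     0     1     2     3     4     5     6     7     8     9    10    11    12    13
          2     1     0     1     0     1     0     1     0     1     0     1     0     1     0
          3     1     0     1     1     1     1     2     1     2     2     2     2     3     2
          6     1     0     1     1     1     1     3     1     3     3     3     3     6     3

3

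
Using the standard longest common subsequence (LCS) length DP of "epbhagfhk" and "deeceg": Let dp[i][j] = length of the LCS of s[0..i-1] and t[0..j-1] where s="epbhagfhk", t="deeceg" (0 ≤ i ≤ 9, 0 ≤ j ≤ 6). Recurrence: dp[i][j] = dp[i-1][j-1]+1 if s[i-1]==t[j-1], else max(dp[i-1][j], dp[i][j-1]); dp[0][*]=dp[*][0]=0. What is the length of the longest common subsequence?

2

   ''  d  e  e  c  e  g
''  0  0  0  0  0  0  0
 e  0  0  1  1  1  1  1
 p  0  0  1  1  1  1  1
 b  0  0  1  1  1  1  1
 h  0  0  1  1  1  1  1
 a  0  0  1  1  1  1  1
 g  0  0  1  1  1  1  2
 f  0  0  1  1  1  1  2
 h  0  0  1  1  1  1  2
 k  0  0  1  1  1  1  2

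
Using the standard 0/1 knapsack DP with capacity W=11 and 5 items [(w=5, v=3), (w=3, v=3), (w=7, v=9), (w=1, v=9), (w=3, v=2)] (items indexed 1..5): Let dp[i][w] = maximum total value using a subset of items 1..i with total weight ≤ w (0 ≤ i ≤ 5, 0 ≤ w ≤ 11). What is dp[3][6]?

i\w   0   1   2   3   4   5   6   7   8   9  10  11
  0   0   0   0   0   0   0   0   0   0   0   0   0
  1   0   0   0   0   0   3   3   3   3   3   3   3
  2   0   0   0   3   3   3   3   3   6   6   6   6
  3   0   0   0   3   3   3   3   9   9   9  12  12
  4   0   9   9   9  12  12  12  12  18  18  18  21
  5   0   9   9   9  12  12  12  14  18  18  18  21

3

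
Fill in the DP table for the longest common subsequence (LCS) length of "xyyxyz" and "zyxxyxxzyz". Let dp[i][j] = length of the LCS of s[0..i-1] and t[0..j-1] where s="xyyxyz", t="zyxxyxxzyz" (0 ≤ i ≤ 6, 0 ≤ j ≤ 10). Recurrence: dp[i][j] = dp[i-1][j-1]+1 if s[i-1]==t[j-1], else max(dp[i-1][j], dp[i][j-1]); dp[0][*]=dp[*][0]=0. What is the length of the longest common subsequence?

5

   ''  z  y  x  x  y  x  x  z  y  z
''  0  0  0  0  0  0  0  0  0  0  0
 x  0  0  0  1  1  1  1  1  1  1  1
 y  0  0  1  1  1  2  2  2  2  2  2
 y  0  0  1  1  1  2  2  2  2  3  3
 x  0  0  1  2  2  2  3  3  3  3  3
 y  0  0  1  2  2  3  3  3  3  4  4
 z  0  1  1  2  2  3  3  3  4  4  5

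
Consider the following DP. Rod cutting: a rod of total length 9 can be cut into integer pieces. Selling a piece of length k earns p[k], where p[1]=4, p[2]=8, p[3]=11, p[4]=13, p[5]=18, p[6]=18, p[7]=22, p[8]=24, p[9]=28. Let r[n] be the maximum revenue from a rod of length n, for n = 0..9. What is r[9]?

   n    0    1    2    3    4    5    6    7    8    9
r[n]    0    4    8   12   16   20   24   28   32   36

36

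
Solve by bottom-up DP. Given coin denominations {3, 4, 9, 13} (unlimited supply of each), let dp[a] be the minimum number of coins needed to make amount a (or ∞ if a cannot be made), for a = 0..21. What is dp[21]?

3

 a  0  1  2  3  4  5  6  7  8  9 10 11 12 13 14 15 16 17 18 19 20 21
dp  0  -  -  1  1  -  2  2  2  1  3  3  2  1  4  3  2  2  2  3  3  3
(- denotes ∞ / unreachable)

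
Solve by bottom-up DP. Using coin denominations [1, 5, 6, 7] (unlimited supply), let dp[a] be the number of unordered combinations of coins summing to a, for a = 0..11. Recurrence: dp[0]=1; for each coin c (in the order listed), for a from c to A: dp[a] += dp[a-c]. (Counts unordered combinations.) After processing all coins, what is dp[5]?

2

after  coin     0     1     2     3     4     5     6     7     8     9    10    11
          1     1     1     1     1     1     1     1     1     1     1     1     1
          5     1     1     1     1     1     2     2     2     2     2     3     3
          6     1     1     1     1     1     2     3     3     3     3     4     5
          7     1     1     1     1     1     2     3     4     4     4     5     6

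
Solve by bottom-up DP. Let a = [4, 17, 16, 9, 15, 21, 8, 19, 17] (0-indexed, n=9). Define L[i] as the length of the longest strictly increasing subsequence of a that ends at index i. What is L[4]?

3

   i    0    1    2    3    4    5    6    7    8
a[i]    4   17   16    9   15   21    8   19   17
L[i]    1    2    2    2    3    4    2    4    4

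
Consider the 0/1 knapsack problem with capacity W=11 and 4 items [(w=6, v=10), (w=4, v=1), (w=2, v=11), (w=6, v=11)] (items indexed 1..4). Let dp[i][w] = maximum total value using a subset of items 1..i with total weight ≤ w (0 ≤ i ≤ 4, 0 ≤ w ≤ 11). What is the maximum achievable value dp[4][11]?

i\w   0   1   2   3   4   5   6   7   8   9  10  11
  0   0   0   0   0   0   0   0   0   0   0   0   0
  1   0   0   0   0   0   0  10  10  10  10  10  10
  2   0   0   0   0   1   1  10  10  10  10  11  11
  3   0   0  11  11  11  11  12  12  21  21  21  21
  4   0   0  11  11  11  11  12  12  22  22  22  22

22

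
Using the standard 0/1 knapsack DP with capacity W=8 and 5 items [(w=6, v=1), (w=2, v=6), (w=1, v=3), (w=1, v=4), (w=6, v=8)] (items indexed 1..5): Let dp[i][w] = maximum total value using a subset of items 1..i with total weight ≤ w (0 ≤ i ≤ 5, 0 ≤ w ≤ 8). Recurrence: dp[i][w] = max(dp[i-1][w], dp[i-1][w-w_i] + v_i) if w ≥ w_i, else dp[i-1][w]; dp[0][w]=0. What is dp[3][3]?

i\w   0   1   2   3   4   5   6   7   8
  0   0   0   0   0   0   0   0   0   0
  1   0   0   0   0   0   0   1   1   1
  2   0   0   6   6   6   6   6   6   7
  3   0   3   6   9   9   9   9   9   9
  4   0   4   7  10  13  13  13  13  13
  5   0   4   7  10  13  13  13  13  15

9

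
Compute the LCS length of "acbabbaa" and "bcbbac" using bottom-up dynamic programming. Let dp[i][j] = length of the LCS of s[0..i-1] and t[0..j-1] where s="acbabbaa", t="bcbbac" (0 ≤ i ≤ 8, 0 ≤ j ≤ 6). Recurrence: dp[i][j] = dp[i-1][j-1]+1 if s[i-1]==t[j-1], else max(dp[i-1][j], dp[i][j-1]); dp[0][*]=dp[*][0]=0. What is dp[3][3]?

   ''  b  c  b  b  a  c
''  0  0  0  0  0  0  0
 a  0  0  0  0  0  1  1
 c  0  0  1  1  1  1  2
 b  0  1  1  2  2  2  2
 a  0  1  1  2  2  3  3
 b  0  1  1  2  3  3  3
 b  0  1  1  2  3  3  3
 a  0  1  1  2  3  4  4
 a  0  1  1  2  3  4  4

2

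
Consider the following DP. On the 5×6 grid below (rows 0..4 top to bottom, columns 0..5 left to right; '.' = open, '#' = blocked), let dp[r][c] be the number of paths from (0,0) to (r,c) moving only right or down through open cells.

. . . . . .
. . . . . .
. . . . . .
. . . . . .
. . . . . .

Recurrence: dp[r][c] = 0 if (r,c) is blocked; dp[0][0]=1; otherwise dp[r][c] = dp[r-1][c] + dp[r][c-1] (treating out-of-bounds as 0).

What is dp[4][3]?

r\c   0   1   2   3   4   5
  0   1   1   1   1   1   1
  1   1   2   3   4   5   6
  2   1   3   6  10  15  21
  3   1   4  10  20  35  56
  4   1   5  15  35  70 126

35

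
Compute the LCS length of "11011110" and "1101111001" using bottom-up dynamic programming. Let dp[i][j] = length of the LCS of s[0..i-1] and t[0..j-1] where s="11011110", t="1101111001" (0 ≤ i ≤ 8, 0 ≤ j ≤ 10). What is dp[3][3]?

3

   ''  1  1  0  1  1  1  1  0  0  1
''  0  0  0  0  0  0  0  0  0  0  0
 1  0  1  1  1  1  1  1  1  1  1  1
 1  0  1  2  2  2  2  2  2  2  2  2
 0  0  1  2  3  3  3  3  3  3  3  3
 1  0  1  2  3  4  4  4  4  4  4  4
 1  0  1  2  3  4  5  5  5  5  5  5
 1  0  1  2  3  4  5  6  6  6  6  6
 1  0  1  2  3  4  5  6  7  7  7  7
 0  0  1  2  3  4  5  6  7  8  8  8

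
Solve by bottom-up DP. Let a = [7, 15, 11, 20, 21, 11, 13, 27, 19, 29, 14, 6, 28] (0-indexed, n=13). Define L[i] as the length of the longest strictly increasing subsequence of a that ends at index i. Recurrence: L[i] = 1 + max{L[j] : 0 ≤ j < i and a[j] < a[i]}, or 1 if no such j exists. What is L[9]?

6

   i    0    1    2    3    4    5    6    7    8    9   10   11   12
a[i]    7   15   11   20   21   11   13   27   19   29   14    6   28
L[i]    1    2    2    3    4    2    3    5    4    6    4    1    6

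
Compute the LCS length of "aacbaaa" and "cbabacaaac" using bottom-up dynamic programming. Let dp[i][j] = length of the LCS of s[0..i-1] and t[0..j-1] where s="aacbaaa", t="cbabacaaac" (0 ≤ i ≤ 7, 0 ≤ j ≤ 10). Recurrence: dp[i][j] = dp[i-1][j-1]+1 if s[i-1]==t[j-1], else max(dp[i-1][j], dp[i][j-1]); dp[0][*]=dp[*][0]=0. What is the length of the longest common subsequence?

   ''  c  b  a  b  a  c  a  a  a  c
''  0  0  0  0  0  0  0  0  0  0  0
 a  0  0  0  1  1  1  1  1  1  1  1
 a  0  0  0  1  1  2  2  2  2  2  2
 c  0  1  1  1  1  2  3  3  3  3  3
 b  0  1  2  2  2  2  3  3  3  3  3
 a  0  1  2  3  3  3  3  4  4  4  4
 a  0  1  2  3  3  4  4  4  5  5  5
 a  0  1  2  3  3  4  4  5  5  6  6

6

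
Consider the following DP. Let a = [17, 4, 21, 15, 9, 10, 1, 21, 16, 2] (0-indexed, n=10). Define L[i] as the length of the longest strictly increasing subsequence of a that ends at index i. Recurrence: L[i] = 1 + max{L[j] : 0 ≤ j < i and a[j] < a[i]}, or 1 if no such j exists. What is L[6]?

1

   i    0    1    2    3    4    5    6    7    8    9
a[i]   17    4   21   15    9   10    1   21   16    2
L[i]    1    1    2    2    2    3    1    4    4    2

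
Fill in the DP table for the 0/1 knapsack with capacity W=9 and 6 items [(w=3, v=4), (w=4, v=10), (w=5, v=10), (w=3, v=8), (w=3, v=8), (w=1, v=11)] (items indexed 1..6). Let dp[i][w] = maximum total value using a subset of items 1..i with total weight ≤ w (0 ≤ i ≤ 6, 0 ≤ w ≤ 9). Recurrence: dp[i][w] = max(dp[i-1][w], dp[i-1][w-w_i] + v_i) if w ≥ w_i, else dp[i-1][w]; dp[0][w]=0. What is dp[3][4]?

i\w   0   1   2   3   4   5   6   7   8   9
  0   0   0   0   0   0   0   0   0   0   0
  1   0   0   0   4   4   4   4   4   4   4
  2   0   0   0   4  10  10  10  14  14  14
  3   0   0   0   4  10  10  10  14  14  20
  4   0   0   0   8  10  10  12  18  18  20
  5   0   0   0   8  10  10  16  18  18  20
  6   0  11  11  11  19  21  21  27  29  29

10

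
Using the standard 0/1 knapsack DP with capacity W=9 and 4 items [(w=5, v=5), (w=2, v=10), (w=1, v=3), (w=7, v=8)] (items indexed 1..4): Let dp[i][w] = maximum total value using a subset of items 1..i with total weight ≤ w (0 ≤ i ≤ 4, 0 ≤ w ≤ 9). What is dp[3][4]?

13

i\w   0   1   2   3   4   5   6   7   8   9
  0   0   0   0   0   0   0   0   0   0   0
  1   0   0   0   0   0   5   5   5   5   5
  2   0   0  10  10  10  10  10  15  15  15
  3   0   3  10  13  13  13  13  15  18  18
  4   0   3  10  13  13  13  13  15  18  18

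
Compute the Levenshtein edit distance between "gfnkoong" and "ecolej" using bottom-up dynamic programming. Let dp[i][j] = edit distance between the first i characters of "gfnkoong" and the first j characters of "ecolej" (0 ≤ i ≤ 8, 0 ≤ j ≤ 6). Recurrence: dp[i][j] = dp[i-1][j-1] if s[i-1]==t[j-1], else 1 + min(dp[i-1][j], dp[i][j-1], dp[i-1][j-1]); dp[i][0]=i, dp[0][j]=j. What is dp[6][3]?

5

   ''  e  c  o  l  e  j
''  0  1  2  3  4  5  6
 g  1  1  2  3  4  5  6
 f  2  2  2  3  4  5  6
 n  3  3  3  3  4  5  6
 k  4  4  4  4  4  5  6
 o  5  5  5  4  5  5  6
 o  6  6  6  5  5  6  6
 n  7  7  7  6  6  6  7
 g  8  8  8  7  7  7  7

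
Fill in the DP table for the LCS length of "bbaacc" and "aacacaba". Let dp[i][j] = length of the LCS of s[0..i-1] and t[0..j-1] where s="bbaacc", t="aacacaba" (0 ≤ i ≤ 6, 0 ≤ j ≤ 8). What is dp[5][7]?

3

   ''  a  a  c  a  c  a  b  a
''  0  0  0  0  0  0  0  0  0
 b  0  0  0  0  0  0  0  1  1
 b  0  0  0  0  0  0  0  1  1
 a  0  1  1  1  1  1  1  1  2
 a  0  1  2  2  2  2  2  2  2
 c  0  1  2  3  3  3  3  3  3
 c  0  1  2  3  3  4  4  4  4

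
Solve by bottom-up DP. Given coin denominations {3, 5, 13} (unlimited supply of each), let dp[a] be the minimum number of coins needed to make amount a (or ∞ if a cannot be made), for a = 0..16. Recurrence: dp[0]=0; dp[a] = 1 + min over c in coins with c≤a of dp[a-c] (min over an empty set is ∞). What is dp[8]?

2

 a  0  1  2  3  4  5  6  7  8  9 10 11 12 13 14 15 16
dp  0  -  -  1  -  1  2  -  2  3  2  3  4  1  4  3  2
(- denotes ∞ / unreachable)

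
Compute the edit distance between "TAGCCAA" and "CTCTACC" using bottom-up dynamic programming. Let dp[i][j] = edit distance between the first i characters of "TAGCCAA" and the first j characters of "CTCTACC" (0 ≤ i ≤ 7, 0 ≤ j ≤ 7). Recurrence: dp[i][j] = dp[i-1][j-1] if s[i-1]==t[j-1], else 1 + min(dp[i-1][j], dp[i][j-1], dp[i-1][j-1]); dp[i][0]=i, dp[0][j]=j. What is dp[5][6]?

4

   ''  C  T  C  T  A  C  C
''  0  1  2  3  4  5  6  7
 T  1  1  1  2  3  4  5  6
 A  2  2  2  2  3  3  4  5
 G  3  3  3  3  3  4  4  5
 C  4  3  4  3  4  4  4  4
 C  5  4  4  4  4  5  4  4
 A  6  5  5  5  5  4  5  5
 A  7  6  6  6  6  5  5  6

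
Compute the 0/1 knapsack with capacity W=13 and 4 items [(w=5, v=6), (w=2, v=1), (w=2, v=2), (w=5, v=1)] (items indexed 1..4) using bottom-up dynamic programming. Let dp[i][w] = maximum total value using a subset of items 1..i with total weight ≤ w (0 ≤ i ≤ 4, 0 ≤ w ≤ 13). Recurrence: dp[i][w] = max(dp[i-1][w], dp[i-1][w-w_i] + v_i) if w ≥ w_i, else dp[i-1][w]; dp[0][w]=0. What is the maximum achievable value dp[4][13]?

i\w   0   1   2   3   4   5   6   7   8   9  10  11  12  13
  0   0   0   0   0   0   0   0   0   0   0   0   0   0   0
  1   0   0   0   0   0   6   6   6   6   6   6   6   6   6
  2   0   0   1   1   1   6   6   7   7   7   7   7   7   7
  3   0   0   2   2   3   6   6   8   8   9   9   9   9   9
  4   0   0   2   2   3   6   6   8   8   9   9   9   9   9

9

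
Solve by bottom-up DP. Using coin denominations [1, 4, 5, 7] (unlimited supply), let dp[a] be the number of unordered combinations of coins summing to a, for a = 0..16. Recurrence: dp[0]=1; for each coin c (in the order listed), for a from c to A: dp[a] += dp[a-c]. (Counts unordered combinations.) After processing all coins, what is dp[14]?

13

after  coin     0     1     2     3     4     5     6     7     8     9    10    11    12    13    14    15    16
          1     1     1     1     1     1     1     1     1     1     1     1     1     1     1     1     1     1
          4     1     1     1     1     2     2     2     2     3     3     3     3     4     4     4     4     5
          5     1     1     1     1     2     3     3     3     4     5     6     6     7     8     9    10    11
          7     1     1     1     1     2     3     3     4     5     6     7     8    10    11    13    15    17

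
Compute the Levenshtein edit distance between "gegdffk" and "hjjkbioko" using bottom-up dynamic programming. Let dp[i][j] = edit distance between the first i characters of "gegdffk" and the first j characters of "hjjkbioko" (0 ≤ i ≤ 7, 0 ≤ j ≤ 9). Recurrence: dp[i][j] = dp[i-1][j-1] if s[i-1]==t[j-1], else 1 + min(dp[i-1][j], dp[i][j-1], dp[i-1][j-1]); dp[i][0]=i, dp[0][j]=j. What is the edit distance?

8

   ''  h  j  j  k  b  i  o  k  o
''  0  1  2  3  4  5  6  7  8  9
 g  1  1  2  3  4  5  6  7  8  9
 e  2  2  2  3  4  5  6  7  8  9
 g  3  3  3  3  4  5  6  7  8  9
 d  4  4  4  4  4  5  6  7  8  9
 f  5  5  5  5  5  5  6  7  8  9
 f  6  6  6  6  6  6  6  7  8  9
 k  7  7  7  7  6  7  7  7  7  8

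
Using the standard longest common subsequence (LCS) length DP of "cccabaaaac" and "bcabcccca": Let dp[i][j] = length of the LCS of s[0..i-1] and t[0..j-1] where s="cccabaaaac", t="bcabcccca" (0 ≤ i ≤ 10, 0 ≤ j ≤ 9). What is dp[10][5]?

4

   ''  b  c  a  b  c  c  c  c  a
''  0  0  0  0  0  0  0  0  0  0
 c  0  0  1  1  1  1  1  1  1  1
 c  0  0  1  1  1  2  2  2  2  2
 c  0  0  1  1  1  2  3  3  3  3
 a  0  0  1  2  2  2  3  3  3  4
 b  0  1  1  2  3  3  3  3  3  4
 a  0  1  1  2  3  3  3  3  3  4
 a  0  1  1  2  3  3  3  3  3  4
 a  0  1  1  2  3  3  3  3  3  4
 a  0  1  1  2  3  3  3  3  3  4
 c  0  1  2  2  3  4  4  4  4  4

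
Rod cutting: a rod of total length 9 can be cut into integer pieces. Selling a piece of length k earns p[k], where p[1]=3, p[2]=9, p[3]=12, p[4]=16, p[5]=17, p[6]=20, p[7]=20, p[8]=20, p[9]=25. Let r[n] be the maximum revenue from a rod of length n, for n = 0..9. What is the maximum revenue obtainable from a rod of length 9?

39

   n    0    1    2    3    4    5    6    7    8    9
r[n]    0    3    9   12   18   21   27   30   36   39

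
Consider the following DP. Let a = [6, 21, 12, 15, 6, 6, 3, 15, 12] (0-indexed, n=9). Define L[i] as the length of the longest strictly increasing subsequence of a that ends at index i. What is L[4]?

1

   i    0    1    2    3    4    5    6    7    8
a[i]    6   21   12   15    6    6    3   15   12
L[i]    1    2    2    3    1    1    1    3    2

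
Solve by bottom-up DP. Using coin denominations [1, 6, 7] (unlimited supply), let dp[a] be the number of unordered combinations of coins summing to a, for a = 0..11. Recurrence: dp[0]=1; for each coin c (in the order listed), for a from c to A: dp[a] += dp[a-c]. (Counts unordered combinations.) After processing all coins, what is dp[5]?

after  coin     0     1     2     3     4     5     6     7     8     9    10    11
          1     1     1     1     1     1     1     1     1     1     1     1     1
          6     1     1     1     1     1     1     2     2     2     2     2     2
          7     1     1     1     1     1     1     2     3     3     3     3     3

1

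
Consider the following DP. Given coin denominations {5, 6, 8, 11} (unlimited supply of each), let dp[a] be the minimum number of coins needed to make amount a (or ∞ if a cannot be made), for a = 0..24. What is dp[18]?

 a  0  1  2  3  4  5  6  7  8  9 10 11 12 13 14 15 16 17 18 19 20 21 22 23 24
dp  0  -  -  -  -  1  1  -  1  -  2  1  2  2  2  3  2  2  3  2  3  3  2  3  3
(- denotes ∞ / unreachable)

3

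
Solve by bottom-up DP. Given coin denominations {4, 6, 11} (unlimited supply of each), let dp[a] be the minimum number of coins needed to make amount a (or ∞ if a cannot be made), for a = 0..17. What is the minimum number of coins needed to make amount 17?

2

 a  0  1  2  3  4  5  6  7  8  9 10 11 12 13 14 15 16 17
dp  0  -  -  -  1  -  1  -  2  -  2  1  2  -  3  2  3  2
(- denotes ∞ / unreachable)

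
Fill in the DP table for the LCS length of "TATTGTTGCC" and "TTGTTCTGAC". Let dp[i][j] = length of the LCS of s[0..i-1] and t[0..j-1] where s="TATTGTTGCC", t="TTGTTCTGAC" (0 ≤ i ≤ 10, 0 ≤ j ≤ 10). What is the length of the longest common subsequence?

7

   ''  T  T  G  T  T  C  T  G  A  C
''  0  0  0  0  0  0  0  0  0  0  0
 T  0  1  1  1  1  1  1  1  1  1  1
 A  0  1  1  1  1  1  1  1  1  2  2
 T  0  1  2  2  2  2  2  2  2  2  2
 T  0  1  2  2  3  3  3  3  3  3  3
 G  0  1  2  3  3  3  3  3  4  4  4
 T  0  1  2  3  4  4  4  4  4  4  4
 T  0  1  2  3  4  5  5  5  5  5  5
 G  0  1  2  3  4  5  5  5  6  6  6
 C  0  1  2  3  4  5  6  6  6  6  7
 C  0  1  2  3  4  5  6  6  6  6  7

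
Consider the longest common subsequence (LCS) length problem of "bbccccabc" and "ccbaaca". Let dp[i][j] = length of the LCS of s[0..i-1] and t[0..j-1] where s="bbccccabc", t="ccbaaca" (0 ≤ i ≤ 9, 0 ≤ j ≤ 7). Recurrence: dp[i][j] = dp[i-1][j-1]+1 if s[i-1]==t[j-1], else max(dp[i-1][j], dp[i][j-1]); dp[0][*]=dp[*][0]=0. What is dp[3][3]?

1

   ''  c  c  b  a  a  c  a
''  0  0  0  0  0  0  0  0
 b  0  0  0  1  1  1  1  1
 b  0  0  0  1  1  1  1  1
 c  0  1  1  1  1  1  2  2
 c  0  1  2  2  2  2  2  2
 c  0  1  2  2  2  2  3  3
 c  0  1  2  2  2  2  3  3
 a  0  1  2  2  3  3  3  4
 b  0  1  2  3  3  3  3  4
 c  0  1  2  3  3  3  4  4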